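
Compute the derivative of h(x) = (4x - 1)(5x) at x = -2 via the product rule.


Let u(x) = 4x - 1 and v(x) = 5x
u'(x) = 4
v'(x) = 5
Product rule: h'(x) = u'(x)*v(x) + u(x)*v'(x)
= 4 * (5x) + (4x - 1) * 5
At x = -2:
u(-2) = 4 * (-2) - 1 = -9
v(-2) = 5 * (-2) + 0 = -10
h'(-2) = 4 * (-10) + (-9) * 5
= -40 - 45
= -85

-85


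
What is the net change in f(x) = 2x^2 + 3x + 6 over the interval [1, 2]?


Net change = f(b) - f(a)
f(x) = 2x^2 + 3x + 6
Compute f(2):
f(2) = 2 * 2^2 + 3 * 2 + 6
= 8 + 6 + 6
= 20
Compute f(1):
f(1) = 2 * 1^2 + 3 * 1 + 6
= 2 + 3 + 6
= 11
Net change = 20 - 11 = 9

9


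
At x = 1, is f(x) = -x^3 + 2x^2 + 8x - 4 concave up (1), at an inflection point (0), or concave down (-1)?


Concavity is determined by the sign of f''(x).
f(x) = -x^3 + 2x^2 + 8x - 4
f'(x) = -3x^2 + 4x + 8
f''(x) = -6x + 4
f''(1) = -6 * 1 + 4
= -6 + 4
= -2
Since f''(1) < 0, the function is concave down (-1)

-1


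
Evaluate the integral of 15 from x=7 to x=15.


The integral of a constant k over [a, b] equals k * (b - a).
integral from 7 to 15 of 15 dx
= 15 * (15 - 7)
= 15 * 8
= 120

120


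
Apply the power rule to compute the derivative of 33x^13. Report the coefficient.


We apply the power rule: d/dx [ax^n] = a*n * x^(n-1)
d/dx [33x^13]
= 33 * 13 * x^(13-1)
= 429x^12
The coefficient is 429

429


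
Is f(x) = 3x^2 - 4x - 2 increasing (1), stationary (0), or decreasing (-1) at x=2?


Compute f'(x) to determine behavior:
f'(x) = 6x - 4
f'(2) = 6 * 2 - 4
= 12 - 4
= 8
Since f'(2) > 0, the function is increasing (1)

1


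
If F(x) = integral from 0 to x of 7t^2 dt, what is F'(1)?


By the Fundamental Theorem of Calculus (Part 1):
If F(x) = integral from 0 to x of f(t) dt, then F'(x) = f(x)
Here f(t) = 7t^2
So F'(x) = 7x^2
Evaluate at x = 1:
F'(1) = 7 * 1^2
= 7 * 1
= 7

7


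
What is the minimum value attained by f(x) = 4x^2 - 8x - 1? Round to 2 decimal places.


For a quadratic f(x) = ax^2 + bx + c with a > 0, the minimum is at the vertex.
Vertex x-coordinate: x = -b/(2a)
x = -(-8) / (2 * 4)
x = 8/8 = 1
Substitute back to find the minimum value:
f(1) = 4 * 1^2 - 8 * 1 - 1
= 4 - 8 - 1
= -5 = -5.00

-5.00


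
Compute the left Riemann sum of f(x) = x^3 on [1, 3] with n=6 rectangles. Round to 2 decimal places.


Left Riemann sum uses left endpoints of each subinterval.
Interval: [1, 3], n = 6
dx = (3 - 1) / 6 = 1/3
Left endpoints: [1, 4/3, 5/3, 2, 7/3, 8/3]
f values: [1, 64/27, 125/27, 8, 343/27, 512/27]
Sum = dx * (sum of f values)
= 1/3 * 143/3
= 143/9 ≈ 15.89

15.89


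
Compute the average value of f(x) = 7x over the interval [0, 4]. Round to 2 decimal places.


Average value = 1/(b-a) * integral from a to b of f(x) dx
First compute the integral of 7x:
F(x) = (7/2)x^2
F(4) = 7/2 * 16 + 0 * 4 = 56
F(0) = 7/2 * 0 + 0 * 0 = 0
Integral = 56 - 0 = 56
Average = 56 / (4 - 0) = 56 / 4
= 14 = 14.00

14.00


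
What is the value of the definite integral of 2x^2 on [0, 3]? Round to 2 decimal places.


Find the antiderivative of 2x^2:
F(x) = 2/3 * x^3
Apply the Fundamental Theorem of Calculus:
F(3) - F(0)
= 2/3 * 3^3 - 2/3 * 0^3
= 2/3 * (27 - 0)
= 2/3 * 27
= 18 = 18.00

18.00


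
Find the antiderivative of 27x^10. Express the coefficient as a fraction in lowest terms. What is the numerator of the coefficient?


Apply the power rule for integration:
integral of ax^n dx = a/(n+1) * x^(n+1) + C
integral of 27x^10 dx
= 27/11 * x^11 + C
The coefficient in lowest terms is 27/11, and its numerator is 27

27


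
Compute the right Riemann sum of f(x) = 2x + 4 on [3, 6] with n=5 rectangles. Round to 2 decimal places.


Right Riemann sum uses right endpoints of each subinterval.
Interval: [3, 6], n = 5
dx = (6 - 3) / 5 = 3/5
Right endpoints: [18/5, 21/5, 24/5, 27/5, 6]
f values: [56/5, 62/5, 68/5, 74/5, 16]
Sum = dx * (sum of f values)
= 3/5 * 68
= 204/5 = 40.80

40.80


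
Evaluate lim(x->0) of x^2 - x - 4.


Since polynomials are continuous, we use direct substitution.
lim(x->0) of x^2 - x - 4
= 1 * 0^2 - 1 * 0 - 4
= 0 + 0 - 4
= -4

-4


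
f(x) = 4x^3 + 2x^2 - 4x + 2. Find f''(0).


First derivative:
f'(x) = 12x^2 + 4x - 4
Second derivative:
f''(x) = 24x + 4
Substitute x = 0:
f''(0) = 24 * 0 + 4
= 0 + 4
= 4

4


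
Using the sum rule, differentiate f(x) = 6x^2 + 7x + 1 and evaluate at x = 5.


Differentiate term by term using power and sum rules:
f(x) = 6x^2 + 7x + 1
f'(x) = 12x + 7
Substitute x = 5:
f'(5) = 12 * 5 + 7
= 60 + 7
= 67

67


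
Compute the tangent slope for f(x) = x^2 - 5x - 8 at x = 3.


The slope of the tangent line equals f'(x) at the point.
f(x) = x^2 - 5x - 8
f'(x) = 2x - 5
At x = 3:
f'(3) = 2 * 3 - 5
= 6 - 5
= 1

1


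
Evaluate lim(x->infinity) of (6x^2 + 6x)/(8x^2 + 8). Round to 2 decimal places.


For limits at infinity with equal-degree polynomials,
we compare leading coefficients.
Numerator leading term: 6x^2
Denominator leading term: 8x^2
Divide both by x^2:
lim = (6 + 6/x) / (8 + 8/x^2)
As x -> infinity, the 1/x and 1/x^2 terms vanish:
= 6/8 = 3/4 = 0.75

0.75


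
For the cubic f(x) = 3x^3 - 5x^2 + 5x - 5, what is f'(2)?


Differentiate f(x) = 3x^3 - 5x^2 + 5x - 5 term by term:
f'(x) = 9x^2 - 10x + 5
Substitute x = 2:
f'(2) = 9 * 2^2 - 10 * 2 + 5
= 36 - 20 + 5
= 21

21


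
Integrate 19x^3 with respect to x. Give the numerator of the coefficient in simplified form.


Apply the power rule for integration:
integral of ax^n dx = a/(n+1) * x^(n+1) + C
integral of 19x^3 dx
= 19/4 * x^4 + C
The coefficient in lowest terms is 19/4, and its numerator is 19

19


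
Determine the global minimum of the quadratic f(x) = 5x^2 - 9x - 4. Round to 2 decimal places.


For a quadratic f(x) = ax^2 + bx + c with a > 0, the minimum is at the vertex.
Vertex x-coordinate: x = -b/(2a)
x = -(-9) / (2 * 5)
x = 9/10
Substitute back to find the minimum value:
f(9/10) = 5 * (9/10)^2 - 9 * (9/10) - 4
= 81/20 - 81/10 - 4
= -161/20 = -8.05

-8.05


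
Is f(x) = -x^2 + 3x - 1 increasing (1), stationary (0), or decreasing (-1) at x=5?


Compute f'(x) to determine behavior:
f'(x) = -2x + 3
f'(5) = -2 * 5 + 3
= -10 + 3
= -7
Since f'(5) < 0, the function is decreasing (-1)

-1


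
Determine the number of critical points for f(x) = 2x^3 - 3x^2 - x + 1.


Find where f'(x) = 0:
f(x) = 2x^3 - 3x^2 - x + 1
f'(x) = 6x^2 - 6x - 1
This is a quadratic in x. Use the discriminant to count real roots.
Discriminant = (-6)^2 - 4 * 6 * (-1)
= 36 - (-24)
= 60
Since discriminant > 0, f'(x) = 0 has 2 real solutions.
Number of critical points: 2

2


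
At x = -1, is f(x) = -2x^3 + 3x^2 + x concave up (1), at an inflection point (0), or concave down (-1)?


Concavity is determined by the sign of f''(x).
f(x) = -2x^3 + 3x^2 + x
f'(x) = -6x^2 + 6x + 1
f''(x) = -12x + 6
f''(-1) = -12 * (-1) + 6
= 12 + 6
= 18
Since f''(-1) > 0, the function is concave up (1)

1


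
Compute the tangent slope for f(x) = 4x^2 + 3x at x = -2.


The slope of the tangent line equals f'(x) at the point.
f(x) = 4x^2 + 3x
f'(x) = 8x + 3
At x = -2:
f'(-2) = 8 * (-2) + 3
= -16 + 3
= -13

-13


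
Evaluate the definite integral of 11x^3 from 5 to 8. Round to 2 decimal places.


Find the antiderivative of 11x^3:
F(x) = 11/4 * x^4
Apply the Fundamental Theorem of Calculus:
F(8) - F(5)
= 11/4 * 8^4 - 11/4 * 5^4
= 11/4 * (4096 - 625)
= 11/4 * 3471
= 38181/4 = 9545.25

9545.25


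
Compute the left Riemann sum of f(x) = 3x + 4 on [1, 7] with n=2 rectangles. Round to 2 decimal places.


Left Riemann sum uses left endpoints of each subinterval.
Interval: [1, 7], n = 2
dx = (7 - 1) / 2 = 3
Left endpoints: [1, 4]
f values: [7, 16]
Sum = dx * (sum of f values)
= 3 * 23
= 69 = 69.00

69.00


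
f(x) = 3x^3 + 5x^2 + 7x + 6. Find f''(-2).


First derivative:
f'(x) = 9x^2 + 10x + 7
Second derivative:
f''(x) = 18x + 10
Substitute x = -2:
f''(-2) = 18 * (-2) + 10
= -36 + 10
= -26

-26


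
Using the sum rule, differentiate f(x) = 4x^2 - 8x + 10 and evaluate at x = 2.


Differentiate term by term using power and sum rules:
f(x) = 4x^2 - 8x + 10
f'(x) = 8x - 8
Substitute x = 2:
f'(2) = 8 * 2 - 8
= 16 - 8
= 8

8


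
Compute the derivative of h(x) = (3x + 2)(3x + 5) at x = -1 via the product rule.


Let u(x) = 3x + 2 and v(x) = 3x + 5
u'(x) = 3
v'(x) = 3
Product rule: h'(x) = u'(x)*v(x) + u(x)*v'(x)
= 3 * (3x + 5) + (3x + 2) * 3
At x = -1:
u(-1) = 3 * (-1) + 2 = -1
v(-1) = 3 * (-1) + 5 = 2
h'(-1) = 3 * 2 + (-1) * 3
= 6 - 3
= 3

3


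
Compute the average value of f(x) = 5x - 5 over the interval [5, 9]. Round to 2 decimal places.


Average value = 1/(b-a) * integral from a to b of f(x) dx
First compute the integral of 5x - 5:
F(x) = (5/2)x^2 - 5x
F(9) = 5/2 * 81 - 5 * 9 = 315/2
F(5) = 5/2 * 25 - 5 * 5 = 75/2
Integral = 315/2 - 75/2 = 120
Average = 120 / (9 - 5) = 120 / 4
= 30 = 30.00

30.00


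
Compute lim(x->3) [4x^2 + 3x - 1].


Since polynomials are continuous, we use direct substitution.
lim(x->3) of 4x^2 + 3x - 1
= 4 * 3^2 + 3 * 3 - 1
= 36 + 9 - 1
= 44

44


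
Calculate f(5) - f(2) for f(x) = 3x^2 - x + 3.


Net change = f(b) - f(a)
f(x) = 3x^2 - x + 3
Compute f(5):
f(5) = 3 * 5^2 - 1 * 5 + 3
= 75 - 5 + 3
= 73
Compute f(2):
f(2) = 3 * 2^2 - 1 * 2 + 3
= 12 - 2 + 3
= 13
Net change = 73 - 13 = 60

60


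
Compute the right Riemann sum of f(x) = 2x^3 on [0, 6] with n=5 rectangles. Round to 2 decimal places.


Right Riemann sum uses right endpoints of each subinterval.
Interval: [0, 6], n = 5
dx = (6 - 0) / 5 = 6/5
Right endpoints: [6/5, 12/5, 18/5, 24/5, 6]
f values: [432/125, 3456/125, 11664/125, 27648/125, 432]
Sum = dx * (sum of f values)
= 6/5 * 3888/5
= 23328/25 = 933.12

933.12


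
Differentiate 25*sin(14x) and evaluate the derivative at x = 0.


Apply the chain rule to differentiate 25*sin(14x):
d/dx [25*sin(14x)]
= 25 * cos(14x) * d/dx(14x)
= 25 * 14 * cos(14x)
= 350 * cos(14x)
Evaluate at x = 0:
= 350 * cos(0)
= 350 * 1
= 350

350


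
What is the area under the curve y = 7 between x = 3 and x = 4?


The area under a constant function y = 7 is a rectangle.
Width = 4 - 3 = 1
Height = 7
Area = width * height
= 1 * 7
= 7

7


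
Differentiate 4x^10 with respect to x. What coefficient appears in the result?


We apply the power rule: d/dx [ax^n] = a*n * x^(n-1)
d/dx [4x^10]
= 4 * 10 * x^(10-1)
= 40x^9
The coefficient is 40

40


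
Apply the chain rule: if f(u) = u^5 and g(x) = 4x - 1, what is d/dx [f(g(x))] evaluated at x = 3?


Using the chain rule: (f(g(x)))' = f'(g(x)) * g'(x)
First, find g(3):
g(3) = 4 * 3 - 1 = 11
Next, f'(u) = 5u^4
And g'(x) = 4
So f'(g(3)) * g'(3)
= 5 * 11^4 * 4
= 5 * 14641 * 4
= 292820

292820


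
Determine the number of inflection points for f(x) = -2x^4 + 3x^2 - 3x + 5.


Inflection points occur where f''(x) = 0 and concavity changes.
f(x) = -2x^4 + 3x^2 - 3x + 5
f'(x) = -8x^3 + 6x - 3
f''(x) = -24x^2 + 6
This is a quadratic in x. Use the discriminant to count real roots.
Discriminant = (0)^2 - 4 * (-24) * 6
= 0 - (-576)
= 576
Since discriminant > 0, f''(x) = 0 has 2 distinct real solutions.
A quadratic with two distinct real roots changes sign at each root, so concavity changes at both.
Number of inflection points: 2

2


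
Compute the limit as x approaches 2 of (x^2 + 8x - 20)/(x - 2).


Direct substitution gives 0/0, so we factor the numerator.
Factor: (x^2 + 8x - 20) = (x - 2)(x + 10)
Cancel the common factor (x - 2):
(x^2 + 8x - 20)/(x - 2) = (x + 10)
Now substitute x = 2:
= (2) - (-10) = 12

12


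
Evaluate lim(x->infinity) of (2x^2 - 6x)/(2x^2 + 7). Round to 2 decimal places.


For limits at infinity with equal-degree polynomials,
we compare leading coefficients.
Numerator leading term: 2x^2
Denominator leading term: 2x^2
Divide both by x^2:
lim = (2 - 6/x) / (2 + 7/x^2)
As x -> infinity, the 1/x and 1/x^2 terms vanish:
= 2/2 = 1 = 1.00

1.00


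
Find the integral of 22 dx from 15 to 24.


The integral of a constant k over [a, b] equals k * (b - a).
integral from 15 to 24 of 22 dx
= 22 * (24 - 15)
= 22 * 9
= 198

198


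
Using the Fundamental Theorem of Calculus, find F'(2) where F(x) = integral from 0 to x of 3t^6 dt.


By the Fundamental Theorem of Calculus (Part 1):
If F(x) = integral from 0 to x of f(t) dt, then F'(x) = f(x)
Here f(t) = 3t^6
So F'(x) = 3x^6
Evaluate at x = 2:
F'(2) = 3 * 2^6
= 3 * 64
= 192

192


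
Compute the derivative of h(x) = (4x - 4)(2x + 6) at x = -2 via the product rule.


Let u(x) = 4x - 4 and v(x) = 2x + 6
u'(x) = 4
v'(x) = 2
Product rule: h'(x) = u'(x)*v(x) + u(x)*v'(x)
= 4 * (2x + 6) + (4x - 4) * 2
At x = -2:
u(-2) = 4 * (-2) - 4 = -12
v(-2) = 2 * (-2) + 6 = 2
h'(-2) = 4 * 2 + (-12) * 2
= 8 - 24
= -16

-16


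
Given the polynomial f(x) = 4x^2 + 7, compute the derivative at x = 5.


Differentiate term by term using power and sum rules:
f(x) = 4x^2 + 7
f'(x) = 8x
Substitute x = 5:
f'(5) = 8 * 5 + 0
= 40 + 0
= 40

40


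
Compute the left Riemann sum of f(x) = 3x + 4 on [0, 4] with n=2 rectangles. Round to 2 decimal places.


Left Riemann sum uses left endpoints of each subinterval.
Interval: [0, 4], n = 2
dx = (4 - 0) / 2 = 2
Left endpoints: [0, 2]
f values: [4, 10]
Sum = dx * (sum of f values)
= 2 * 14
= 28 = 28.00

28.00


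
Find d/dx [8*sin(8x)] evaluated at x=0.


Apply the chain rule to differentiate 8*sin(8x):
d/dx [8*sin(8x)]
= 8 * cos(8x) * d/dx(8x)
= 8 * 8 * cos(8x)
= 64 * cos(8x)
Evaluate at x = 0:
= 64 * cos(0)
= 64 * 1
= 64

64


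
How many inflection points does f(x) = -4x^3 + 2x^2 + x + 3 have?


Inflection points occur where f''(x) = 0 and concavity changes.
f(x) = -4x^3 + 2x^2 + x + 3
f'(x) = -12x^2 + 4x + 1
f''(x) = -24x + 4
Set f''(x) = 0:
-24x + 4 = 0
x = -4 / (-24) = 1/6
Since f''(x) is linear (degree 1), it changes sign at this point.
Therefore there is exactly 1 inflection point.

1


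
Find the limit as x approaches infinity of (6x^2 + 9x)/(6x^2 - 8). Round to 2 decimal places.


For limits at infinity with equal-degree polynomials,
we compare leading coefficients.
Numerator leading term: 6x^2
Denominator leading term: 6x^2
Divide both by x^2:
lim = (6 + 9/x) / (6 - 8/x^2)
As x -> infinity, the 1/x and 1/x^2 terms vanish:
= 6/6 = 1 = 1.00

1.00


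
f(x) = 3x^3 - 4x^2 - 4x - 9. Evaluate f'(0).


Differentiate f(x) = 3x^3 - 4x^2 - 4x - 9 term by term:
f'(x) = 9x^2 - 8x - 4
Substitute x = 0:
f'(0) = 9 * 0^2 - 8 * 0 - 4
= 0 + 0 - 4
= -4

-4


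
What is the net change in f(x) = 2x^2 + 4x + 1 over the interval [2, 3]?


Net change = f(b) - f(a)
f(x) = 2x^2 + 4x + 1
Compute f(3):
f(3) = 2 * 3^2 + 4 * 3 + 1
= 18 + 12 + 1
= 31
Compute f(2):
f(2) = 2 * 2^2 + 4 * 2 + 1
= 8 + 8 + 1
= 17
Net change = 31 - 17 = 14

14


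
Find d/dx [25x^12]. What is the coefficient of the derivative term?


We apply the power rule: d/dx [ax^n] = a*n * x^(n-1)
d/dx [25x^12]
= 25 * 12 * x^(12-1)
= 300x^11
The coefficient is 300

300


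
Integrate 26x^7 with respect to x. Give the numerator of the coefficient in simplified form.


Apply the power rule for integration:
integral of ax^n dx = a/(n+1) * x^(n+1) + C
integral of 26x^7 dx
= 26/8 * x^8 + C
= 13/4 * x^8 + C
The coefficient in lowest terms is 13/4, and its numerator is 13

13


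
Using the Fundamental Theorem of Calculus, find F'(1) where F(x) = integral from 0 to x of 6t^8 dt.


By the Fundamental Theorem of Calculus (Part 1):
If F(x) = integral from 0 to x of f(t) dt, then F'(x) = f(x)
Here f(t) = 6t^8
So F'(x) = 6x^8
Evaluate at x = 1:
F'(1) = 6 * 1^8
= 6 * 1
= 6

6


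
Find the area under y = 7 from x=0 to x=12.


The area under a constant function y = 7 is a rectangle.
Width = 12 - 0 = 12
Height = 7
Area = width * height
= 12 * 7
= 84

84


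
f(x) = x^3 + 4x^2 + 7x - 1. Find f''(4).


First derivative:
f'(x) = 3x^2 + 8x + 7
Second derivative:
f''(x) = 6x + 8
Substitute x = 4:
f''(4) = 6 * 4 + 8
= 24 + 8
= 32

32


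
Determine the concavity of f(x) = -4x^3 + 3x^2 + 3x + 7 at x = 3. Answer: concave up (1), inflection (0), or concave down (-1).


Concavity is determined by the sign of f''(x).
f(x) = -4x^3 + 3x^2 + 3x + 7
f'(x) = -12x^2 + 6x + 3
f''(x) = -24x + 6
f''(3) = -24 * 3 + 6
= -72 + 6
= -66
Since f''(3) < 0, the function is concave down (-1)

-1


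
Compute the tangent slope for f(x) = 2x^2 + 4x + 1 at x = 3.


The slope of the tangent line equals f'(x) at the point.
f(x) = 2x^2 + 4x + 1
f'(x) = 4x + 4
At x = 3:
f'(3) = 4 * 3 + 4
= 12 + 4
= 16

16


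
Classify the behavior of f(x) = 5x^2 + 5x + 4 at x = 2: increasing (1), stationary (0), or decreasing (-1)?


Compute f'(x) to determine behavior:
f'(x) = 10x + 5
f'(2) = 10 * 2 + 5
= 20 + 5
= 25
Since f'(2) > 0, the function is increasing (1)

1


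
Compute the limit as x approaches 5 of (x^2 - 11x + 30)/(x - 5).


Direct substitution gives 0/0, so we factor the numerator.
Factor: (x^2 - 11x + 30) = (x - 5)(x - 6)
Cancel the common factor (x - 5):
(x^2 - 11x + 30)/(x - 5) = (x - 6)
Now substitute x = 5:
= (5) - (6) = -1

-1


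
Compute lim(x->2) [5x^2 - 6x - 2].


Since polynomials are continuous, we use direct substitution.
lim(x->2) of 5x^2 - 6x - 2
= 5 * 2^2 - 6 * 2 - 2
= 20 - 12 - 2
= 6

6


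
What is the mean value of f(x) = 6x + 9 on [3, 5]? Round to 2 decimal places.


Average value = 1/(b-a) * integral from a to b of f(x) dx
First compute the integral of 6x + 9:
F(x) = 3x^2 + 9x
F(5) = 3 * 25 + 9 * 5 = 120
F(3) = 3 * 9 + 9 * 3 = 54
Integral = 120 - 54 = 66
Average = 66 / (5 - 3) = 66 / 2
= 33 = 33.00

33.00


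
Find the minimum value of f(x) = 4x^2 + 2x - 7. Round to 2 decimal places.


For a quadratic f(x) = ax^2 + bx + c with a > 0, the minimum is at the vertex.
Vertex x-coordinate: x = -b/(2a)
x = -(2) / (2 * 4)
x = -2/8 = -1/4
Substitute back to find the minimum value:
f(-1/4) = 4 * (-1/4)^2 + 2 * (-1/4) - 7
= 1/4 - 1/2 - 7
= -29/4 = -7.25

-7.25


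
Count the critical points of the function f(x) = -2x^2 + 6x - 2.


Find where f'(x) = 0:
f'(x) = -4x + 6
Set f'(x) = 0:
-4x + 6 = 0
x = -6 / (-4) = 3/2
This is a linear equation in x, so there is exactly one solution.
Number of critical points: 1

1


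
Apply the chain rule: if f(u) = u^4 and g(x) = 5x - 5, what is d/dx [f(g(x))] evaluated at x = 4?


Using the chain rule: (f(g(x)))' = f'(g(x)) * g'(x)
First, find g(4):
g(4) = 5 * 4 - 5 = 15
Next, f'(u) = 4u^3
And g'(x) = 5
So f'(g(4)) * g'(4)
= 4 * 15^3 * 5
= 4 * 3375 * 5
= 67500

67500


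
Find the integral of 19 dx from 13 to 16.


The integral of a constant k over [a, b] equals k * (b - a).
integral from 13 to 16 of 19 dx
= 19 * (16 - 13)
= 19 * 3
= 57

57


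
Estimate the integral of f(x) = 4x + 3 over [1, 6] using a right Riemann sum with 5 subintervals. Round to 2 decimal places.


Right Riemann sum uses right endpoints of each subinterval.
Interval: [1, 6], n = 5
dx = (6 - 1) / 5 = 1
Right endpoints: [2, 3, 4, 5, 6]
f values: [11, 15, 19, 23, 27]
Sum = dx * (sum of f values)
= 1 * 95
= 95 = 95.00

95.00


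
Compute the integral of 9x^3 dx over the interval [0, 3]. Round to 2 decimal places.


Find the antiderivative of 9x^3:
F(x) = 9/4 * x^4
Apply the Fundamental Theorem of Calculus:
F(3) - F(0)
= 9/4 * 3^4 - 9/4 * 0^4
= 9/4 * (81 - 0)
= 9/4 * 81
= 729/4 = 182.25

182.25


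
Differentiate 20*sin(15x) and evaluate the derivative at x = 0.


Apply the chain rule to differentiate 20*sin(15x):
d/dx [20*sin(15x)]
= 20 * cos(15x) * d/dx(15x)
= 20 * 15 * cos(15x)
= 300 * cos(15x)
Evaluate at x = 0:
= 300 * cos(0)
= 300 * 1
= 300

300


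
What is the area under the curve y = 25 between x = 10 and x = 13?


The area under a constant function y = 25 is a rectangle.
Width = 13 - 10 = 3
Height = 25
Area = width * height
= 3 * 25
= 75

75


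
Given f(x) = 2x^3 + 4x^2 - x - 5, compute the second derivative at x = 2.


First derivative:
f'(x) = 6x^2 + 8x - 1
Second derivative:
f''(x) = 12x + 8
Substitute x = 2:
f''(2) = 12 * 2 + 8
= 24 + 8
= 32

32


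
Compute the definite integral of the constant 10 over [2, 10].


The integral of a constant k over [a, b] equals k * (b - a).
integral from 2 to 10 of 10 dx
= 10 * (10 - 2)
= 10 * 8
= 80

80


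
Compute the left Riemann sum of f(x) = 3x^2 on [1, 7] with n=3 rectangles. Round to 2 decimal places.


Left Riemann sum uses left endpoints of each subinterval.
Interval: [1, 7], n = 3
dx = (7 - 1) / 3 = 2
Left endpoints: [1, 3, 5]
f values: [3, 27, 75]
Sum = dx * (sum of f values)
= 2 * 105
= 210 = 210.00

210.00


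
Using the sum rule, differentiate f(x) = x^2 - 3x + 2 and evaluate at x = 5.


Differentiate term by term using power and sum rules:
f(x) = x^2 - 3x + 2
f'(x) = 2x - 3
Substitute x = 5:
f'(5) = 2 * 5 - 3
= 10 - 3
= 7

7


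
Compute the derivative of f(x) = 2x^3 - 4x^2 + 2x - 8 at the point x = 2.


Differentiate f(x) = 2x^3 - 4x^2 + 2x - 8 term by term:
f'(x) = 6x^2 - 8x + 2
Substitute x = 2:
f'(2) = 6 * 2^2 - 8 * 2 + 2
= 24 - 16 + 2
= 10

10


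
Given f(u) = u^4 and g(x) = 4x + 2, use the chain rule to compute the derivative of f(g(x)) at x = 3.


Using the chain rule: (f(g(x)))' = f'(g(x)) * g'(x)
First, find g(3):
g(3) = 4 * 3 + 2 = 14
Next, f'(u) = 4u^3
And g'(x) = 4
So f'(g(3)) * g'(3)
= 4 * 14^3 * 4
= 4 * 2744 * 4
= 43904

43904


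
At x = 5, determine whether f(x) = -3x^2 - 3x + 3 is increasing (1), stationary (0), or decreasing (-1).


Compute f'(x) to determine behavior:
f'(x) = -6x - 3
f'(5) = -6 * 5 - 3
= -30 - 3
= -33
Since f'(5) < 0, the function is decreasing (-1)

-1


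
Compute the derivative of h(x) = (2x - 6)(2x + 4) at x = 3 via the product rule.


Let u(x) = 2x - 6 and v(x) = 2x + 4
u'(x) = 2
v'(x) = 2
Product rule: h'(x) = u'(x)*v(x) + u(x)*v'(x)
= 2 * (2x + 4) + (2x - 6) * 2
At x = 3:
u(3) = 2 * 3 - 6 = 0
v(3) = 2 * 3 + 4 = 10
h'(3) = 2 * 10 + 0 * 2
= 20 + 0
= 20

20


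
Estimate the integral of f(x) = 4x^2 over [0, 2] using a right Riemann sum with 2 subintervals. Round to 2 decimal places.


Right Riemann sum uses right endpoints of each subinterval.
Interval: [0, 2], n = 2
dx = (2 - 0) / 2 = 1
Right endpoints: [1, 2]
f values: [4, 16]
Sum = dx * (sum of f values)
= 1 * 20
= 20 = 20.00

20.00


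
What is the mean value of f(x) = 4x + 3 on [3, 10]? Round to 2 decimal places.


Average value = 1/(b-a) * integral from a to b of f(x) dx
First compute the integral of 4x + 3:
F(x) = 2x^2 + 3x
F(10) = 2 * 100 + 3 * 10 = 230
F(3) = 2 * 9 + 3 * 3 = 27
Integral = 230 - 27 = 203
Average = 203 / (10 - 3) = 203 / 7
= 29 = 29.00

29.00


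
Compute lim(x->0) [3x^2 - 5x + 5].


Since polynomials are continuous, we use direct substitution.
lim(x->0) of 3x^2 - 5x + 5
= 3 * 0^2 - 5 * 0 + 5
= 0 + 0 + 5
= 5

5


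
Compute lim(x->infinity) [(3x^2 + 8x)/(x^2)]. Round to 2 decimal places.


For limits at infinity with equal-degree polynomials,
we compare leading coefficients.
Numerator leading term: 3x^2
Denominator leading term: x^2
Divide both by x^2:
lim = (3 + 8/x) / (1)
As x -> infinity, the 1/x and 1/x^2 terms vanish:
= 3/1 = 3 = 3.00

3.00


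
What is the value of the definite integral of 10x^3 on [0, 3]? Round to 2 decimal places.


Find the antiderivative of 10x^3:
F(x) = 10/4 * x^4
Apply the Fundamental Theorem of Calculus:
F(3) - F(0)
= 10/4 * 3^4 - 10/4 * 0^4
= 10/4 * (81 - 0)
= 10/4 * 81
= 405/2 = 202.50

202.50


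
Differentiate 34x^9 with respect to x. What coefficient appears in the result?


We apply the power rule: d/dx [ax^n] = a*n * x^(n-1)
d/dx [34x^9]
= 34 * 9 * x^(9-1)
= 306x^8
The coefficient is 306

306


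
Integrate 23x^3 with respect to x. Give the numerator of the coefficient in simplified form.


Apply the power rule for integration:
integral of ax^n dx = a/(n+1) * x^(n+1) + C
integral of 23x^3 dx
= 23/4 * x^4 + C
The coefficient in lowest terms is 23/4, and its numerator is 23

23


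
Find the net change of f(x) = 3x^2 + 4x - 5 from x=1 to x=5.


Net change = f(b) - f(a)
f(x) = 3x^2 + 4x - 5
Compute f(5):
f(5) = 3 * 5^2 + 4 * 5 - 5
= 75 + 20 - 5
= 90
Compute f(1):
f(1) = 3 * 1^2 + 4 * 1 - 5
= 3 + 4 - 5
= 2
Net change = 90 - 2 = 88

88


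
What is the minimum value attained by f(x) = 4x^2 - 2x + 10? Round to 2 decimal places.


For a quadratic f(x) = ax^2 + bx + c with a > 0, the minimum is at the vertex.
Vertex x-coordinate: x = -b/(2a)
x = -(-2) / (2 * 4)
x = 2/8 = 1/4
Substitute back to find the minimum value:
f(1/4) = 4 * (1/4)^2 - 2 * (1/4) + 10
= 1/4 - 1/2 + 10
= 39/4 = 9.75

9.75


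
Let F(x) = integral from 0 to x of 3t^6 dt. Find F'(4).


By the Fundamental Theorem of Calculus (Part 1):
If F(x) = integral from 0 to x of f(t) dt, then F'(x) = f(x)
Here f(t) = 3t^6
So F'(x) = 3x^6
Evaluate at x = 4:
F'(4) = 3 * 4^6
= 3 * 4096
= 12288

12288


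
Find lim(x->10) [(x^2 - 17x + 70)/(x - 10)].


Direct substitution gives 0/0, so we factor the numerator.
Factor: (x^2 - 17x + 70) = (x - 10)(x - 7)
Cancel the common factor (x - 10):
(x^2 - 17x + 70)/(x - 10) = (x - 7)
Now substitute x = 10:
= (10) - (7) = 3

3


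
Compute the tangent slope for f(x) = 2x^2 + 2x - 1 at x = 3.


The slope of the tangent line equals f'(x) at the point.
f(x) = 2x^2 + 2x - 1
f'(x) = 4x + 2
At x = 3:
f'(3) = 4 * 3 + 2
= 12 + 2
= 14

14


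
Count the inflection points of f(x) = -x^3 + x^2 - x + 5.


Inflection points occur where f''(x) = 0 and concavity changes.
f(x) = -x^3 + x^2 - x + 5
f'(x) = -3x^2 + 2x - 1
f''(x) = -6x + 2
Set f''(x) = 0:
-6x + 2 = 0
x = -2 / (-6) = 1/3
Since f''(x) is linear (degree 1), it changes sign at this point.
Therefore there is exactly 1 inflection point.

1


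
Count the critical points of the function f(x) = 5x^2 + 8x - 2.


Find where f'(x) = 0:
f'(x) = 10x + 8
Set f'(x) = 0:
10x + 8 = 0
x = -8 / 10 = -4/5
This is a linear equation in x, so there is exactly one solution.
Number of critical points: 1

1


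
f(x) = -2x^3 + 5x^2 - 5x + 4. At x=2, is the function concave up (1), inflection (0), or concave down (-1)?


Concavity is determined by the sign of f''(x).
f(x) = -2x^3 + 5x^2 - 5x + 4
f'(x) = -6x^2 + 10x - 5
f''(x) = -12x + 10
f''(2) = -12 * 2 + 10
= -24 + 10
= -14
Since f''(2) < 0, the function is concave down (-1)

-1


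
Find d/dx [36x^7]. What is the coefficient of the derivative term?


We apply the power rule: d/dx [ax^n] = a*n * x^(n-1)
d/dx [36x^7]
= 36 * 7 * x^(7-1)
= 252x^6
The coefficient is 252

252


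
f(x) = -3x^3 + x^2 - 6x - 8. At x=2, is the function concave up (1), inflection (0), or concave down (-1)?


Concavity is determined by the sign of f''(x).
f(x) = -3x^3 + x^2 - 6x - 8
f'(x) = -9x^2 + 2x - 6
f''(x) = -18x + 2
f''(2) = -18 * 2 + 2
= -36 + 2
= -34
Since f''(2) < 0, the function is concave down (-1)

-1


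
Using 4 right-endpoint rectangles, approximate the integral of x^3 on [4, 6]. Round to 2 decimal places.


Right Riemann sum uses right endpoints of each subinterval.
Interval: [4, 6], n = 4
dx = (6 - 4) / 4 = 1/2
Right endpoints: [9/2, 5, 11/2, 6]
f values: [729/8, 125, 1331/8, 216]
Sum = dx * (sum of f values)
= 1/2 * 1197/2
= 1197/4 = 299.25

299.25


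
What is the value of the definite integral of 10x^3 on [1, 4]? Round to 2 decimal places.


Find the antiderivative of 10x^3:
F(x) = 10/4 * x^4
Apply the Fundamental Theorem of Calculus:
F(4) - F(1)
= 10/4 * 4^4 - 10/4 * 1^4
= 10/4 * (256 - 1)
= 10/4 * 255
= 1275/2 = 637.50

637.50


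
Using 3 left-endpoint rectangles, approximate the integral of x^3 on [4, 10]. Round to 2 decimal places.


Left Riemann sum uses left endpoints of each subinterval.
Interval: [4, 10], n = 3
dx = (10 - 4) / 3 = 2
Left endpoints: [4, 6, 8]
f values: [64, 216, 512]
Sum = dx * (sum of f values)
= 2 * 792
= 1584 = 1584.00

1584.00


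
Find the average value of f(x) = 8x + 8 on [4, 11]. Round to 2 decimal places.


Average value = 1/(b-a) * integral from a to b of f(x) dx
First compute the integral of 8x + 8:
F(x) = 4x^2 + 8x
F(11) = 4 * 121 + 8 * 11 = 572
F(4) = 4 * 16 + 8 * 4 = 96
Integral = 572 - 96 = 476
Average = 476 / (11 - 4) = 476 / 7
= 68 = 68.00

68.00


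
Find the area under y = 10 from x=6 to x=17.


The area under a constant function y = 10 is a rectangle.
Width = 17 - 6 = 11
Height = 10
Area = width * height
= 11 * 10
= 110

110


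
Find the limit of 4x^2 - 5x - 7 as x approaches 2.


Since polynomials are continuous, we use direct substitution.
lim(x->2) of 4x^2 - 5x - 7
= 4 * 2^2 - 5 * 2 - 7
= 16 - 10 - 7
= -1

-1


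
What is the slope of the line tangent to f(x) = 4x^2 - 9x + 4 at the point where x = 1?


The slope of the tangent line equals f'(x) at the point.
f(x) = 4x^2 - 9x + 4
f'(x) = 8x - 9
At x = 1:
f'(1) = 8 * 1 - 9
= 8 - 9
= -1

-1


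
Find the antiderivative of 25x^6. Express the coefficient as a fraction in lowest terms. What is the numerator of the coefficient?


Apply the power rule for integration:
integral of ax^n dx = a/(n+1) * x^(n+1) + C
integral of 25x^6 dx
= 25/7 * x^7 + C
The coefficient in lowest terms is 25/7, and its numerator is 25

25


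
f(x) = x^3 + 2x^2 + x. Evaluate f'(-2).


Differentiate f(x) = x^3 + 2x^2 + x term by term:
f'(x) = 3x^2 + 4x + 1
Substitute x = -2:
f'(-2) = 3 * (-2)^2 + 4 * (-2) + 1
= 12 - 8 + 1
= 5

5


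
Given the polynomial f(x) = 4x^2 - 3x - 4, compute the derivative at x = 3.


Differentiate term by term using power and sum rules:
f(x) = 4x^2 - 3x - 4
f'(x) = 8x - 3
Substitute x = 3:
f'(3) = 8 * 3 - 3
= 24 - 3
= 21

21


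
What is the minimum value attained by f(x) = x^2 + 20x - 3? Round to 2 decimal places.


For a quadratic f(x) = ax^2 + bx + c with a > 0, the minimum is at the vertex.
Vertex x-coordinate: x = -b/(2a)
x = -(20) / (2 * 1)
x = -20/2 = -10
Substitute back to find the minimum value:
f(-10) = 1 * (-10)^2 + 20 * (-10) - 3
= 100 - 200 - 3
= -103 = -103.00

-103.00


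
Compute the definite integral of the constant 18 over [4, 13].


The integral of a constant k over [a, b] equals k * (b - a).
integral from 4 to 13 of 18 dx
= 18 * (13 - 4)
= 18 * 9
= 162

162


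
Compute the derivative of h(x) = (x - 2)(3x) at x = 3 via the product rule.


Let u(x) = x - 2 and v(x) = 3x
u'(x) = 1
v'(x) = 3
Product rule: h'(x) = u'(x)*v(x) + u(x)*v'(x)
= 1 * (3x) + (x - 2) * 3
At x = 3:
u(3) = 1 * 3 - 2 = 1
v(3) = 3 * 3 + 0 = 9
h'(3) = 1 * 9 + 1 * 3
= 9 + 3
= 12

12


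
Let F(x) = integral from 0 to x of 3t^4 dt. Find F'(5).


By the Fundamental Theorem of Calculus (Part 1):
If F(x) = integral from 0 to x of f(t) dt, then F'(x) = f(x)
Here f(t) = 3t^4
So F'(x) = 3x^4
Evaluate at x = 5:
F'(5) = 3 * 5^4
= 3 * 625
= 1875

1875


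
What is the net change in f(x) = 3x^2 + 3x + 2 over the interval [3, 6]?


Net change = f(b) - f(a)
f(x) = 3x^2 + 3x + 2
Compute f(6):
f(6) = 3 * 6^2 + 3 * 6 + 2
= 108 + 18 + 2
= 128
Compute f(3):
f(3) = 3 * 3^2 + 3 * 3 + 2
= 27 + 9 + 2
= 38
Net change = 128 - 38 = 90

90


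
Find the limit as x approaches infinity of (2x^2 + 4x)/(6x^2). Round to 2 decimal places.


For limits at infinity with equal-degree polynomials,
we compare leading coefficients.
Numerator leading term: 2x^2
Denominator leading term: 6x^2
Divide both by x^2:
lim = (2 + 4/x) / (6)
As x -> infinity, the 1/x and 1/x^2 terms vanish:
= 2/6 = 1/3 ≈ 0.33

0.33


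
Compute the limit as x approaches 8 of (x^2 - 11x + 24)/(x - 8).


Direct substitution gives 0/0, so we factor the numerator.
Factor: (x^2 - 11x + 24) = (x - 8)(x - 3)
Cancel the common factor (x - 8):
(x^2 - 11x + 24)/(x - 8) = (x - 3)
Now substitute x = 8:
= (8) - (3) = 5

5


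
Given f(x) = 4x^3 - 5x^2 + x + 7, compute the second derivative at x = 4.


First derivative:
f'(x) = 12x^2 - 10x + 1
Second derivative:
f''(x) = 24x - 10
Substitute x = 4:
f''(4) = 24 * 4 - 10
= 96 - 10
= 86

86


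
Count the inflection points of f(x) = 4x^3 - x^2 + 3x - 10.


Inflection points occur where f''(x) = 0 and concavity changes.
f(x) = 4x^3 - x^2 + 3x - 10
f'(x) = 12x^2 - 2x + 3
f''(x) = 24x - 2
Set f''(x) = 0:
24x - 2 = 0
x = 2 / 24 = 1/12
Since f''(x) is linear (degree 1), it changes sign at this point.
Therefore there is exactly 1 inflection point.

1


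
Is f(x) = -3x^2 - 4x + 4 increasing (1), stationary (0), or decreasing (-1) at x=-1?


Compute f'(x) to determine behavior:
f'(x) = -6x - 4
f'(-1) = -6 * (-1) - 4
= 6 - 4
= 2
Since f'(-1) > 0, the function is increasing (1)

1


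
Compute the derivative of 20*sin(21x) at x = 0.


Apply the chain rule to differentiate 20*sin(21x):
d/dx [20*sin(21x)]
= 20 * cos(21x) * d/dx(21x)
= 20 * 21 * cos(21x)
= 420 * cos(21x)
Evaluate at x = 0:
= 420 * cos(0)
= 420 * 1
= 420

420


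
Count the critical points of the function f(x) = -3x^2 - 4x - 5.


Find where f'(x) = 0:
f'(x) = -6x - 4
Set f'(x) = 0:
-6x - 4 = 0
x = 4 / (-6) = -2/3
This is a linear equation in x, so there is exactly one solution.
Number of critical points: 1

1


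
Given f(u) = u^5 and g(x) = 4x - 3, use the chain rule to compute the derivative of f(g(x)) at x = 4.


Using the chain rule: (f(g(x)))' = f'(g(x)) * g'(x)
First, find g(4):
g(4) = 4 * 4 - 3 = 13
Next, f'(u) = 5u^4
And g'(x) = 4
So f'(g(4)) * g'(4)
= 5 * 13^4 * 4
= 5 * 28561 * 4
= 571220

571220


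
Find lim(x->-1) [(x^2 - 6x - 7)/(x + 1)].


Direct substitution gives 0/0, so we factor the numerator.
Factor: (x^2 - 6x - 7) = (x + 1)(x - 7)
Cancel the common factor (x + 1):
(x^2 - 6x - 7)/(x + 1) = (x - 7)
Now substitute x = -1:
= (-1) - (7) = -8

-8


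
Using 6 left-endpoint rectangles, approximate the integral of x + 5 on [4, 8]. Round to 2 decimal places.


Left Riemann sum uses left endpoints of each subinterval.
Interval: [4, 8], n = 6
dx = (8 - 4) / 6 = 2/3
Left endpoints: [4, 14/3, 16/3, 6, 20/3, 22/3]
f values: [9, 29/3, 31/3, 11, 35/3, 37/3]
Sum = dx * (sum of f values)
= 2/3 * 64
= 128/3 ≈ 42.67

42.67


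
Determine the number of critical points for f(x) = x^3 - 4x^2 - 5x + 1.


Find where f'(x) = 0:
f(x) = x^3 - 4x^2 - 5x + 1
f'(x) = 3x^2 - 8x - 5
This is a quadratic in x. Use the discriminant to count real roots.
Discriminant = (-8)^2 - 4 * 3 * (-5)
= 64 - (-60)
= 124
Since discriminant > 0, f'(x) = 0 has 2 real solutions.
Number of critical points: 2

2


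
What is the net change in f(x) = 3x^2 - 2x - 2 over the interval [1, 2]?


Net change = f(b) - f(a)
f(x) = 3x^2 - 2x - 2
Compute f(2):
f(2) = 3 * 2^2 - 2 * 2 - 2
= 12 - 4 - 2
= 6
Compute f(1):
f(1) = 3 * 1^2 - 2 * 1 - 2
= 3 - 2 - 2
= -1
Net change = 6 - (-1) = 7

7


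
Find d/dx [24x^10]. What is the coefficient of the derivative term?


We apply the power rule: d/dx [ax^n] = a*n * x^(n-1)
d/dx [24x^10]
= 24 * 10 * x^(10-1)
= 240x^9
The coefficient is 240

240


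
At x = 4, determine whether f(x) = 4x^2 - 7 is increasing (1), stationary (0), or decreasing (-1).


Compute f'(x) to determine behavior:
f'(x) = 8x
f'(4) = 8 * 4 + 0
= 32 + 0
= 32
Since f'(4) > 0, the function is increasing (1)

1


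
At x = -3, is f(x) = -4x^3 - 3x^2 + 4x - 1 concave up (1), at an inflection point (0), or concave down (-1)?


Concavity is determined by the sign of f''(x).
f(x) = -4x^3 - 3x^2 + 4x - 1
f'(x) = -12x^2 - 6x + 4
f''(x) = -24x - 6
f''(-3) = -24 * (-3) - 6
= 72 - 6
= 66
Since f''(-3) > 0, the function is concave up (1)

1


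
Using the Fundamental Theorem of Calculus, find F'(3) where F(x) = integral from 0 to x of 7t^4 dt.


By the Fundamental Theorem of Calculus (Part 1):
If F(x) = integral from 0 to x of f(t) dt, then F'(x) = f(x)
Here f(t) = 7t^4
So F'(x) = 7x^4
Evaluate at x = 3:
F'(3) = 7 * 3^4
= 7 * 81
= 567

567


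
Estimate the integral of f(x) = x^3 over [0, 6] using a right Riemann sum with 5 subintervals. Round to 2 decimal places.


Right Riemann sum uses right endpoints of each subinterval.
Interval: [0, 6], n = 5
dx = (6 - 0) / 5 = 6/5
Right endpoints: [6/5, 12/5, 18/5, 24/5, 6]
f values: [216/125, 1728/125, 5832/125, 13824/125, 216]
Sum = dx * (sum of f values)
= 6/5 * 1944/5
= 11664/25 = 466.56

466.56


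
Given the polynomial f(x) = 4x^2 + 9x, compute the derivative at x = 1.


Differentiate term by term using power and sum rules:
f(x) = 4x^2 + 9x
f'(x) = 8x + 9
Substitute x = 1:
f'(1) = 8 * 1 + 9
= 8 + 9
= 17

17


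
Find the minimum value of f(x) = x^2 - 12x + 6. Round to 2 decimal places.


For a quadratic f(x) = ax^2 + bx + c with a > 0, the minimum is at the vertex.
Vertex x-coordinate: x = -b/(2a)
x = -(-12) / (2 * 1)
x = 12/2 = 6
Substitute back to find the minimum value:
f(6) = 1 * 6^2 - 12 * 6 + 6
= 36 - 72 + 6
= -30 = -30.00

-30.00


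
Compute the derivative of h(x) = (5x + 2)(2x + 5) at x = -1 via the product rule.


Let u(x) = 5x + 2 and v(x) = 2x + 5
u'(x) = 5
v'(x) = 2
Product rule: h'(x) = u'(x)*v(x) + u(x)*v'(x)
= 5 * (2x + 5) + (5x + 2) * 2
At x = -1:
u(-1) = 5 * (-1) + 2 = -3
v(-1) = 2 * (-1) + 5 = 3
h'(-1) = 5 * 3 + (-3) * 2
= 15 - 6
= 9

9


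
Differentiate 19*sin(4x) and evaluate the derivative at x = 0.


Apply the chain rule to differentiate 19*sin(4x):
d/dx [19*sin(4x)]
= 19 * cos(4x) * d/dx(4x)
= 19 * 4 * cos(4x)
= 76 * cos(4x)
Evaluate at x = 0:
= 76 * cos(0)
= 76 * 1
= 76

76


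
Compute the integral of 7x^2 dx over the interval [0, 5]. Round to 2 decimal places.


Find the antiderivative of 7x^2:
F(x) = 7/3 * x^3
Apply the Fundamental Theorem of Calculus:
F(5) - F(0)
= 7/3 * 5^3 - 7/3 * 0^3
= 7/3 * (125 - 0)
= 7/3 * 125
= 875/3 ≈ 291.67

291.67


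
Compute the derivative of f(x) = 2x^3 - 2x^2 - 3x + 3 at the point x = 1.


Differentiate f(x) = 2x^3 - 2x^2 - 3x + 3 term by term:
f'(x) = 6x^2 - 4x - 3
Substitute x = 1:
f'(1) = 6 * 1^2 - 4 * 1 - 3
= 6 - 4 - 3
= -1

-1


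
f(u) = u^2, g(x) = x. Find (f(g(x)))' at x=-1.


Using the chain rule: (f(g(x)))' = f'(g(x)) * g'(x)
First, find g(-1):
g(-1) = 1 * (-1) + 0 = -1
Next, f'(u) = 2u
And g'(x) = 1
So f'(g(-1)) * g'(-1)
= 2 * (-1) * 1
= -2

-2


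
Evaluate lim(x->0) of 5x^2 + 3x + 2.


Since polynomials are continuous, we use direct substitution.
lim(x->0) of 5x^2 + 3x + 2
= 5 * 0^2 + 3 * 0 + 2
= 0 + 0 + 2
= 2

2


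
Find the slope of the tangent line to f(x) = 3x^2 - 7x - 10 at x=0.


The slope of the tangent line equals f'(x) at the point.
f(x) = 3x^2 - 7x - 10
f'(x) = 6x - 7
At x = 0:
f'(0) = 6 * 0 - 7
= 0 - 7
= -7

-7


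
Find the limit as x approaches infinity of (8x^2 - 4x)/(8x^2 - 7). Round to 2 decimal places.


For limits at infinity with equal-degree polynomials,
we compare leading coefficients.
Numerator leading term: 8x^2
Denominator leading term: 8x^2
Divide both by x^2:
lim = (8 - 4/x) / (8 - 7/x^2)
As x -> infinity, the 1/x and 1/x^2 terms vanish:
= 8/8 = 1 = 1.00

1.00


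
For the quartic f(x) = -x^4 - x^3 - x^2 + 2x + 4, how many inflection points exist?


Inflection points occur where f''(x) = 0 and concavity changes.
f(x) = -x^4 - x^3 - x^2 + 2x + 4
f'(x) = -4x^3 - 3x^2 - 2x + 2
f''(x) = -12x^2 - 6x - 2
This is a quadratic in x. Use the discriminant to count real roots.
Discriminant = (-6)^2 - 4 * (-12) * (-2)
= 36 - 96
= -60
Since discriminant < 0, f''(x) = 0 has no real solutions.
Number of inflection points: 0

0


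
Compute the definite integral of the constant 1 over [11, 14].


The integral of a constant k over [a, b] equals k * (b - a).
integral from 11 to 14 of 1 dx
= 1 * (14 - 11)
= 1 * 3
= 3

3


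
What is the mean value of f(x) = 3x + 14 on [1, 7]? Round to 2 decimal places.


Average value = 1/(b-a) * integral from a to b of f(x) dx
First compute the integral of 3x + 14:
F(x) = (3/2)x^2 + 14x
F(7) = 3/2 * 49 + 14 * 7 = 343/2
F(1) = 3/2 * 1 + 14 * 1 = 31/2
Integral = 343/2 - 31/2 = 156
Average = 156 / (7 - 1) = 156 / 6
= 26 = 26.00

26.00


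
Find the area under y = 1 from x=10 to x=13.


The area under a constant function y = 1 is a rectangle.
Width = 13 - 10 = 3
Height = 1
Area = width * height
= 3 * 1
= 3

3


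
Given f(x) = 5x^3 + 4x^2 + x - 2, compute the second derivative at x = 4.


First derivative:
f'(x) = 15x^2 + 8x + 1
Second derivative:
f''(x) = 30x + 8
Substitute x = 4:
f''(4) = 30 * 4 + 8
= 120 + 8
= 128

128
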